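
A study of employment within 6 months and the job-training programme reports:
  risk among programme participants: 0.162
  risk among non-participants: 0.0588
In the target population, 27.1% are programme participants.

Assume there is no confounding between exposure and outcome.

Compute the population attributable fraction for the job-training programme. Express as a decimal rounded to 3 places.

PAF ≈ 0.322

Let p₁ = 0.162, p₀ = 0.0588.
Overall risk P(Y=1) = π·p₁ + (1−π)·p₀ = 0.271×0.162 + 0.729×0.0588 = 0.086767.
Under exogeneity, PAF = [P(Y=1) − p₀] / P(Y=1).
PAF = (0.086767 − 0.0588) / 0.086767 ≈ 0.3223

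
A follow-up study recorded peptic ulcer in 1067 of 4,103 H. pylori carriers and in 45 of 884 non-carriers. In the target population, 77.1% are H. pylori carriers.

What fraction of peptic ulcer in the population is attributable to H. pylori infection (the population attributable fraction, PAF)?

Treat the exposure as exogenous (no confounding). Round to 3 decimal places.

p₁ = P(outcome | exposed) = 1067/4103 = 0.26005
p₀ = P(outcome | unexposed) = 45/884 = 0.050905
Overall risk P(Y=1) = π·p₁ + (1−π)·p₀ = 0.771×0.26005 + 0.229×0.050905 = 0.21216.
Under exogeneity, PAF = [P(Y=1) − p₀] / P(Y=1).
PAF = (0.21216 − 0.050905) / 0.21216 ≈ 0.7601

PAF ≈ 0.760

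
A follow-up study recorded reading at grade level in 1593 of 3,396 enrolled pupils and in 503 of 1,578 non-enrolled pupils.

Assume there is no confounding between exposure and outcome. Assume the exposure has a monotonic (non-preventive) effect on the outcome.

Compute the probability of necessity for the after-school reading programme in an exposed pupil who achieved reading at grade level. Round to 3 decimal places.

PN ≈ 0.320

p₁ = P(outcome | exposed) = 1593/3396 = 0.46908
p₀ = P(outcome | unexposed) = 503/1578 = 0.31876
Under exogeneity and monotonicity, PN = (p₁ − p₀) / p₁.
PN = (0.46908 − 0.31876) / 0.46908 = 0.15032 / 0.46908 ≈ 0.3205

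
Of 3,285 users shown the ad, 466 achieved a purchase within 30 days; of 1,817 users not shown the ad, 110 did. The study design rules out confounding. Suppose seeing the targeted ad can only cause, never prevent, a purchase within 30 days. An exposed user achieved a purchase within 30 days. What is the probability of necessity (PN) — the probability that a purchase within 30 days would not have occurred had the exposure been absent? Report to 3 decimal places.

p₁ = P(outcome | exposed) = 466/3285 = 0.14186
p₀ = P(outcome | unexposed) = 110/1817 = 0.060539
Under exogeneity and monotonicity, PN = (p₁ − p₀) / p₁.
PN = (0.14186 − 0.060539) / 0.14186 = 0.081318 / 0.14186 ≈ 0.5732

PN ≈ 0.573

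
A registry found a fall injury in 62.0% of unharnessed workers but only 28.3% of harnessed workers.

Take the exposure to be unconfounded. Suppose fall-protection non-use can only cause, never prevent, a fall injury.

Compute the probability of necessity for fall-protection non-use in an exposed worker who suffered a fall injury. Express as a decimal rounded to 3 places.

PN ≈ 0.544

p₁ = 0.62, p₀ = 0.283.
Under exogeneity and monotonicity, PN = (p₁ − p₀) / p₁.
PN = (0.62 − 0.283) / 0.62 = 0.337 / 0.62 ≈ 0.5435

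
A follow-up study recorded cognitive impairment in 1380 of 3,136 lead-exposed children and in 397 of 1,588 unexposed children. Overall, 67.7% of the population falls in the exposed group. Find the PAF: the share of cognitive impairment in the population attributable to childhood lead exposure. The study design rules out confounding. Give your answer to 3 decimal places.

PAF ≈ 0.340

p₁ = P(outcome | exposed) = 1380/3136 = 0.44005
p₀ = P(outcome | unexposed) = 397/1588 = 0.25
Overall risk P(Y=1) = π·p₁ + (1−π)·p₀ = 0.677×0.44005 + 0.323×0.25 = 0.37866.
Under exogeneity, PAF = [P(Y=1) − p₀] / P(Y=1).
PAF = (0.37866 − 0.25) / 0.37866 ≈ 0.3398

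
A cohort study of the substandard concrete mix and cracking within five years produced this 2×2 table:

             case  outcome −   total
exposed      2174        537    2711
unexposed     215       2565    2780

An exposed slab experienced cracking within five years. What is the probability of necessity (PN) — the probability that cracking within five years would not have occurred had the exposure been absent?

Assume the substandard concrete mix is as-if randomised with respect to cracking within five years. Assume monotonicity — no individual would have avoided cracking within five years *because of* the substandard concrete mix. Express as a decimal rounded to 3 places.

p₁ = P(outcome | exposed) = 2174/2711 = 0.80192
p₀ = P(outcome | unexposed) = 215/2780 = 0.077338
Under exogeneity and monotonicity, PN = (p₁ − p₀)/p₁.
PN = (0.80192 − 0.077338) / 0.80192 ≈ 0.9036

PN ≈ 0.904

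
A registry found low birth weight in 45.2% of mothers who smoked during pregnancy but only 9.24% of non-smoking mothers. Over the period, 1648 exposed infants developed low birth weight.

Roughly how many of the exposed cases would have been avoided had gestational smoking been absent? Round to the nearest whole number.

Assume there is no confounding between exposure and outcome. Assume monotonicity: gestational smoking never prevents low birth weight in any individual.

about 1311 cases

p₁ = 0.452, p₀ = 0.0924.
PN = (p₁ − p₀)/p₁ = (0.452 − 0.0924) / 0.452 ≈ 0.79558.
Attributable cases ≈ PN × (exposed cases) = 0.79558 × 1648 ≈ 1311.11.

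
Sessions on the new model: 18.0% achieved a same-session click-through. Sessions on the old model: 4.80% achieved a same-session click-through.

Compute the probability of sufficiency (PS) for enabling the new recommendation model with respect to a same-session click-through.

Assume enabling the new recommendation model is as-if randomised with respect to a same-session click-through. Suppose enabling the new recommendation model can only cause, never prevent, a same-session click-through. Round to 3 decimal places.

p₁ = 0.18, p₀ = 0.048.
Under exogeneity and monotonicity, PS = (p₁ − p₀) / (1 − p₀).
PS = (0.18 − 0.048) / (1 − 0.048) = 0.132 / 0.952 ≈ 0.1387

PS ≈ 0.139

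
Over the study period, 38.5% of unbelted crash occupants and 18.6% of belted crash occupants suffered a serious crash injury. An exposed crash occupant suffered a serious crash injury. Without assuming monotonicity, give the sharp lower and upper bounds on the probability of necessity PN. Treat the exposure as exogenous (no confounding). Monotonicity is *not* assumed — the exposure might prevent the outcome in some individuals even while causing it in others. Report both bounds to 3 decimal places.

0.517 ≤ PN ≤ 1.000

p₁ = 0.385, p₀ = 0.186.
Under exogeneity alone the bounds on PN are max{0,(p₁−p₀)/p₁} ≤ PN ≤ min{1,(1−p₀)/p₁}.
  lower = (p₁ − p₀)/p₁ = 0.199 / 0.385 ≈ 0.5169
  upper = min{1, (1 − p₀)/p₁} = 0.814 / 0.385 ≈ 2.1143 → capped at 1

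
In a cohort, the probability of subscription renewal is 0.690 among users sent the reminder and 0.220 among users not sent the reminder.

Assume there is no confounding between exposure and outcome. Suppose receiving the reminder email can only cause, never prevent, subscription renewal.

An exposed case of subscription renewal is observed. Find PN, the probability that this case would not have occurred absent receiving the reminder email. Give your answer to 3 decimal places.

PN ≈ 0.681

Let p₁ = 0.69, p₀ = 0.22.
Under exogeneity and monotonicity, PN = (p₁ − p₀) / p₁.
PN = (0.69 − 0.22) / 0.69 = 0.47 / 0.69 ≈ 0.6812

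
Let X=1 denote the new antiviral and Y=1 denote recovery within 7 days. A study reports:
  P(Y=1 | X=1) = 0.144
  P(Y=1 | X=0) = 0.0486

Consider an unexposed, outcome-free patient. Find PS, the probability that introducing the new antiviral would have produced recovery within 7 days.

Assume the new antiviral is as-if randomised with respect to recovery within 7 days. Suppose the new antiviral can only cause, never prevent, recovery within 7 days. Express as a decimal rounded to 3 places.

PS ≈ 0.100

Let p₁ = 0.144, p₀ = 0.0486.
Under exogeneity and monotonicity, PS = (p₁ − p₀) / (1 − p₀).
PS = (0.144 − 0.0486) / (1 − 0.0486) = 0.0954 / 0.9514 ≈ 0.1003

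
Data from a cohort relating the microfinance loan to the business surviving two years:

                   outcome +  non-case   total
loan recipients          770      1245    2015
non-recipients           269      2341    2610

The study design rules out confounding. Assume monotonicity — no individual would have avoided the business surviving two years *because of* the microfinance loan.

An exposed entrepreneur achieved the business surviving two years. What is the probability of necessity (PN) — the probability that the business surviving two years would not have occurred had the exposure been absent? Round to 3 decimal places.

PN ≈ 0.730

p₁ = P(outcome | exposed) = 770/2015 = 0.38213
p₀ = P(outcome | unexposed) = 269/2610 = 0.10307
Under exogeneity and monotonicity, PN = (p₁ − p₀) / p₁.
PN = (0.38213 − 0.10307) / 0.38213 = 0.27907 / 0.38213 ≈ 0.7303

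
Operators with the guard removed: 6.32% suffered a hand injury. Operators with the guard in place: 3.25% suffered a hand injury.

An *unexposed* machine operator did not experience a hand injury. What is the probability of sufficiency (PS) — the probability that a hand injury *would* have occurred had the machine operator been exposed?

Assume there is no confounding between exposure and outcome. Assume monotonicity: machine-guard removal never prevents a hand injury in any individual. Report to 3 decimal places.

PS ≈ 0.032

p₁ = 0.0632, p₀ = 0.0325.
Under exogeneity and monotonicity, PS = (p₁ − p₀) / (1 − p₀).
PS = (0.0632 − 0.0325) / (1 − 0.0325) = 0.0307 / 0.9675 ≈ 0.0317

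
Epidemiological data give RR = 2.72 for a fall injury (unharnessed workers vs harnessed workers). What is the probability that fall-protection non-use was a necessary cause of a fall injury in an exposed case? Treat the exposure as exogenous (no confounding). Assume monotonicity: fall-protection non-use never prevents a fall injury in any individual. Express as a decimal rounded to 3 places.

Under exogeneity and monotonicity, PN = (RR − 1) / RR = 1 − 1/RR.
PN = (2.72 − 1) / 2.72 = 1.72 / 2.72 ≈ 0.6324

PN ≈ 0.632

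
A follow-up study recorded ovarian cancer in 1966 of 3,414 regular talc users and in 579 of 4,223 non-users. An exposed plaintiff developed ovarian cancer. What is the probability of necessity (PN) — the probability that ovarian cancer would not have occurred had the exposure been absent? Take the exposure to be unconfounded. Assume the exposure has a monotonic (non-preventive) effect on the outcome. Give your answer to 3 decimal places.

PN ≈ 0.762

p₁ = P(outcome | exposed) = 1966/3414 = 0.57586
p₀ = P(outcome | unexposed) = 579/4223 = 0.13711
Under exogeneity and monotonicity, PN = (p₁ − p₀) / p₁.
PN = (0.57586 − 0.13711) / 0.57586 = 0.43876 / 0.57586 ≈ 0.7619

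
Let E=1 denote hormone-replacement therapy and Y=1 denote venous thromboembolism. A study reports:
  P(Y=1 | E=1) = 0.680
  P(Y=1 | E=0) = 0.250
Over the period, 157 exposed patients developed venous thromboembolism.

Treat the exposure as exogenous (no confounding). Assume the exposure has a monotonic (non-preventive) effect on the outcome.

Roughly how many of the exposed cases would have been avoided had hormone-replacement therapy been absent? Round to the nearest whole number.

Let p₁ = 0.68, p₀ = 0.25.
PN = (p₁ − p₀)/p₁ = (0.68 − 0.25) / 0.68 ≈ 0.63235.
Attributable cases ≈ PN × (exposed cases) = 0.63235 × 157 ≈ 99.28.

about 99 cases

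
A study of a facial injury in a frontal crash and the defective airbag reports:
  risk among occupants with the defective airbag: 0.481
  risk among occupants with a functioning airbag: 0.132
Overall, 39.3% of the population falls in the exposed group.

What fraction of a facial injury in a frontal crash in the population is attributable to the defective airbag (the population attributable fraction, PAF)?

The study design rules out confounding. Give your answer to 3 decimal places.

Let p₁ = 0.481, p₀ = 0.132.
Overall risk P(Y=1) = π·p₁ + (1−π)·p₀ = 0.393×0.481 + 0.607×0.132 = 0.26916.
Under exogeneity, PAF = [P(Y=1) − p₀] / P(Y=1).
PAF = (0.26916 − 0.132) / 0.26916 ≈ 0.5096

PAF ≈ 0.510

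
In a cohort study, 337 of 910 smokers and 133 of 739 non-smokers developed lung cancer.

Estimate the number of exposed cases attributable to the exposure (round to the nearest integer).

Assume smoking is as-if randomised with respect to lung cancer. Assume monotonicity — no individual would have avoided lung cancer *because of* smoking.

about 173 cases

p₁ = P(outcome | exposed) = 337/910 = 0.37033
p₀ = P(outcome | unexposed) = 133/739 = 0.17997
PN = (p₁ − p₀)/p₁ = (0.37033 − 0.17997) / 0.37033 ≈ 0.51402.
Attributable cases ≈ PN × (exposed cases) = 0.51402 × 337 ≈ 173.22.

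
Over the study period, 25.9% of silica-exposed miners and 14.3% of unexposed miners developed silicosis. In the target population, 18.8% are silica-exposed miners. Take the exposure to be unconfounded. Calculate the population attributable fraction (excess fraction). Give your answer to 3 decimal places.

p₁ = 0.259, p₀ = 0.143.
Overall risk P(Y=1) = π·p₁ + (1−π)·p₀ = 0.188×0.259 + 0.812×0.143 = 0.16481.
Under exogeneity, PAF = [P(Y=1) − p₀] / P(Y=1).
PAF = (0.16481 − 0.143) / 0.16481 ≈ 0.1323

PAF ≈ 0.132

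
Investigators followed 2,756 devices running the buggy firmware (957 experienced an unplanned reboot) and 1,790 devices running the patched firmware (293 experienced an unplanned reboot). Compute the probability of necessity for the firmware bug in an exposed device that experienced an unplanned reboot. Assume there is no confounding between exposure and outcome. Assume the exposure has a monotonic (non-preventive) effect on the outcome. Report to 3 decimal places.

p₁ = P(outcome | exposed) = 957/2756 = 0.34724
p₀ = P(outcome | unexposed) = 293/1790 = 0.16369
Under exogeneity and monotonicity, PN = (p₁ − p₀) / p₁.
PN = (0.34724 − 0.16369) / 0.34724 = 0.18356 / 0.34724 ≈ 0.5286

PN ≈ 0.529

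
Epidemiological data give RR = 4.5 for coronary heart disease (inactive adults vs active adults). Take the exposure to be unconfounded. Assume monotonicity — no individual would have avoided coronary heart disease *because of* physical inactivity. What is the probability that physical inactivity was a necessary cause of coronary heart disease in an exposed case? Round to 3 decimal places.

PN ≈ 0.778

Under exogeneity and monotonicity, PN = (RR − 1) / RR = 1 − 1/RR.
PN = (4.5 − 1) / 4.5 = 3.5 / 4.5 ≈ 0.7778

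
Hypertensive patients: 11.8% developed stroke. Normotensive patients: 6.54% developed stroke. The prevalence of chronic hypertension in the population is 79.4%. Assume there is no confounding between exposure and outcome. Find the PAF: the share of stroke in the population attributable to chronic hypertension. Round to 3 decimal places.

PAF ≈ 0.390

p₁ = 0.118, p₀ = 0.0654.
Overall risk P(Y=1) = π·p₁ + (1−π)·p₀ = 0.794×0.118 + 0.206×0.0654 = 0.10716.
Under exogeneity, PAF = [P(Y=1) − p₀] / P(Y=1).
PAF = (0.10716 − 0.0654) / 0.10716 ≈ 0.3897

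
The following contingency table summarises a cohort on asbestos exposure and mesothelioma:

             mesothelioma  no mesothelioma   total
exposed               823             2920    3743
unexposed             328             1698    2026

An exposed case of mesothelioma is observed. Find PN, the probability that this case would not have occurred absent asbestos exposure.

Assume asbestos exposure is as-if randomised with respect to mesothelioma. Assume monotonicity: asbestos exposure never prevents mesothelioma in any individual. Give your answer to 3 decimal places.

p₁ = P(outcome | exposed) = 823/3743 = 0.21988
p₀ = P(outcome | unexposed) = 328/2026 = 0.1619
Under exogeneity and monotonicity, PN = (p₁ − p₀)/p₁.
PN = (0.21988 − 0.1619) / 0.21988 ≈ 0.2637

PN ≈ 0.264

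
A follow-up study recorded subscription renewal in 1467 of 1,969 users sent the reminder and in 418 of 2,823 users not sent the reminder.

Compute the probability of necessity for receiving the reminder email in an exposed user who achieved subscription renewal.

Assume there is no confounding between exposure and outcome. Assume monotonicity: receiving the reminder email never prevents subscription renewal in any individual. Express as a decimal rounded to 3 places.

PN ≈ 0.801

p₁ = P(outcome | exposed) = 1467/1969 = 0.74505
p₀ = P(outcome | unexposed) = 418/2823 = 0.14807
Under exogeneity and monotonicity, PN = (p₁ − p₀) / p₁.
PN = (0.74505 − 0.14807) / 0.74505 = 0.59698 / 0.74505 ≈ 0.8013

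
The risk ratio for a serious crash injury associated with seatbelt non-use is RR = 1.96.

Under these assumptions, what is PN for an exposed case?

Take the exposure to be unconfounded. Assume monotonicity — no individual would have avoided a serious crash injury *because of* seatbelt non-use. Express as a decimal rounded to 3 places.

PN ≈ 0.490

Under exogeneity and monotonicity, PN = (RR − 1) / RR = 1 − 1/RR.
PN = (1.96 − 1) / 1.96 = 0.96 / 1.96 ≈ 0.4898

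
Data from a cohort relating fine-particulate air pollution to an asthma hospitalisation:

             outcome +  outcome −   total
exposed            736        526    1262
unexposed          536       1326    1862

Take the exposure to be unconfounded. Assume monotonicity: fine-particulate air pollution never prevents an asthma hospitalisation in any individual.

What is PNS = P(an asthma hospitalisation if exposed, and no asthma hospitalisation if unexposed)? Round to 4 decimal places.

p₁ = P(outcome | exposed) = 736/1262 = 0.5832
p₀ = P(outcome | unexposed) = 536/1862 = 0.28786
Under exogeneity and monotonicity, PNS = p₁ − p₀.
PNS = 0.5832 − 0.28786 = 0.29534

PNS ≈ 0.2953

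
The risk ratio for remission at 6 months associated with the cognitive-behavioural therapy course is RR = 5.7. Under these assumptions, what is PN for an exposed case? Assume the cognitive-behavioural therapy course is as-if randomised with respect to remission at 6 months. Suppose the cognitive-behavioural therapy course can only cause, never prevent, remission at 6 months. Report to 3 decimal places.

PN ≈ 0.825

Under exogeneity and monotonicity, PN = (RR − 1) / RR = 1 − 1/RR.
PN = (5.7 − 1) / 5.7 = 4.7 / 5.7 ≈ 0.8246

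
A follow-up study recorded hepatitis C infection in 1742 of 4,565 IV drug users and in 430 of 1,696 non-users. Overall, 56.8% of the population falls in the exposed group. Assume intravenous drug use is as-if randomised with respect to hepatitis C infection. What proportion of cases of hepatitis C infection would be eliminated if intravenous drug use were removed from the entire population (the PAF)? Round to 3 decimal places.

p₁ = P(outcome | exposed) = 1742/4565 = 0.3816
p₀ = P(outcome | unexposed) = 430/1696 = 0.25354
Overall risk P(Y=1) = π·p₁ + (1−π)·p₀ = 0.568×0.3816 + 0.432×0.25354 = 0.32628.
Under exogeneity, PAF = [P(Y=1) − p₀] / P(Y=1).
PAF = (0.32628 − 0.25354) / 0.32628 ≈ 0.2229

PAF ≈ 0.223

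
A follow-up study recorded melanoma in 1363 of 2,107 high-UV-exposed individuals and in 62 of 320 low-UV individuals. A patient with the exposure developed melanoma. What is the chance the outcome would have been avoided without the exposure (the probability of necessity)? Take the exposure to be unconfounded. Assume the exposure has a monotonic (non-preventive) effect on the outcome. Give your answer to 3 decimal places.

p₁ = P(outcome | exposed) = 1363/2107 = 0.64689
p₀ = P(outcome | unexposed) = 62/320 = 0.19375
Under exogeneity and monotonicity, PN = (p₁ − p₀) / p₁.
PN = (0.64689 − 0.19375) / 0.64689 = 0.45314 / 0.64689 ≈ 0.7005

PN ≈ 0.700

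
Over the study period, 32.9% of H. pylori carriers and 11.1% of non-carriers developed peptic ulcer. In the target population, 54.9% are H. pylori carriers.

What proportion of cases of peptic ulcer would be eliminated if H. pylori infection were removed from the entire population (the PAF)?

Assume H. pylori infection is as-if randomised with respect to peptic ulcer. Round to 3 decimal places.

p₁ = 0.329, p₀ = 0.111.
Overall risk P(Y=1) = π·p₁ + (1−π)·p₀ = 0.549×0.329 + 0.451×0.111 = 0.23068.
Under exogeneity, PAF = [P(Y=1) − p₀] / P(Y=1).
PAF = (0.23068 − 0.111) / 0.23068 ≈ 0.5188

PAF ≈ 0.519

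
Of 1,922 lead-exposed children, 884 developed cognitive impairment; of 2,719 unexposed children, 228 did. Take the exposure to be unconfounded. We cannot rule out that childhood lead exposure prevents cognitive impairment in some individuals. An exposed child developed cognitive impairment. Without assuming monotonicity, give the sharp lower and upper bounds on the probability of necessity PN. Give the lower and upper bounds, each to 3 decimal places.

p₁ = P(outcome | exposed) = 884/1922 = 0.45994
p₀ = P(outcome | unexposed) = 228/2719 = 0.083854
Under exogeneity alone the bounds on PN are max{0,(p₁−p₀)/p₁} ≤ PN ≤ min{1,(1−p₀)/p₁}.
  lower = (p₁ − p₀)/p₁ = 0.37608 / 0.45994 ≈ 0.8177
  upper = min{1, (1 − p₀)/p₁} = 0.91615 / 0.45994 ≈ 1.9919 → capped at 1

0.818 ≤ PN ≤ 1.000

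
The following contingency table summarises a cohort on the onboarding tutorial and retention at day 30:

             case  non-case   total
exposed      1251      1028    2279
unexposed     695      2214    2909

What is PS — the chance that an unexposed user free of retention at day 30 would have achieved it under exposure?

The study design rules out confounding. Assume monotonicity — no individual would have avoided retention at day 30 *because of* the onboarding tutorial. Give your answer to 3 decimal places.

p₁ = P(outcome | exposed) = 1251/2279 = 0.54892
p₀ = P(outcome | unexposed) = 695/2909 = 0.23891
Under exogeneity and monotonicity, PS = (p₁ − p₀) / (1 − p₀).
PS = (0.54892 − 0.23891) / (1 − 0.23891) = 0.31001 / 0.76109 ≈ 0.4073

PS ≈ 0.407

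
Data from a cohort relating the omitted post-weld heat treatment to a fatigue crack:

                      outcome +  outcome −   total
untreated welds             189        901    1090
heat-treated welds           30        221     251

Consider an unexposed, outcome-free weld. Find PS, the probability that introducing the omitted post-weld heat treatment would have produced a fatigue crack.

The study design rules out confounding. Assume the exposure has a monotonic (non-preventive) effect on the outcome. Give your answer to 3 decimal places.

p₁ = P(outcome | exposed) = 189/1090 = 0.17339
p₀ = P(outcome | unexposed) = 30/251 = 0.11952
Under exogeneity and monotonicity, PS = (p₁ − p₀)/(1 − p₀).
PS = (0.17339 − 0.11952) / 0.88048 ≈ 0.0612

PS ≈ 0.061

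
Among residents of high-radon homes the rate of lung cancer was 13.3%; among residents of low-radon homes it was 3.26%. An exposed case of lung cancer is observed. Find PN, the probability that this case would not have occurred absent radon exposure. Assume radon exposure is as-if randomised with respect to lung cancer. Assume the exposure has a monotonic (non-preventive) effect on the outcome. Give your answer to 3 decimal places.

p₁ = 0.133, p₀ = 0.0326.
Under exogeneity and monotonicity, PN = (p₁ − p₀) / p₁.
PN = (0.133 − 0.0326) / 0.133 = 0.1004 / 0.133 ≈ 0.7549

PN ≈ 0.755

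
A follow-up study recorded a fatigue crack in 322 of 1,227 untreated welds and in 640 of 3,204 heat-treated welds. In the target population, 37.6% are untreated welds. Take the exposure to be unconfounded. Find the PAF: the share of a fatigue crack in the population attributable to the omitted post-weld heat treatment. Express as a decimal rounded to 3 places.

p₁ = P(outcome | exposed) = 322/1227 = 0.26243
p₀ = P(outcome | unexposed) = 640/3204 = 0.19975
Overall risk P(Y=1) = π·p₁ + (1−π)·p₀ = 0.376×0.26243 + 0.624×0.19975 = 0.22332.
Under exogeneity, PAF = [P(Y=1) − p₀] / P(Y=1).
PAF = (0.22332 − 0.19975) / 0.22332 ≈ 0.1055

PAF ≈ 0.106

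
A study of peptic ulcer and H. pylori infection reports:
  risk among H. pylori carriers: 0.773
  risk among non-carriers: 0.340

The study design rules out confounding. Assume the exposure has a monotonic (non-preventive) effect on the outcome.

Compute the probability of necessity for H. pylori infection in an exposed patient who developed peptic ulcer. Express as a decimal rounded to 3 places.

Let p₁ = 0.773, p₀ = 0.34.
Under exogeneity and monotonicity, PN = (p₁ − p₀) / p₁.
PN = (0.773 − 0.34) / 0.773 = 0.433 / 0.773 ≈ 0.5602

PN ≈ 0.560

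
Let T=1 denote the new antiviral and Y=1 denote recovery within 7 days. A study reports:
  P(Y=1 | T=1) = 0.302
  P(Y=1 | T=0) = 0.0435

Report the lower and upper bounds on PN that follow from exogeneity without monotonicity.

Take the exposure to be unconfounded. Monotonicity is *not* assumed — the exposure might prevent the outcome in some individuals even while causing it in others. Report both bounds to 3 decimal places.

0.856 ≤ PN ≤ 1.000

Let p₁ = 0.302, p₀ = 0.0435.
Under exogeneity alone the bounds on PN are max{0,(p₁−p₀)/p₁} ≤ PN ≤ min{1,(1−p₀)/p₁}.
  lower = (p₁ − p₀)/p₁ = 0.2585 / 0.302 ≈ 0.8560
  upper = min{1, (1 − p₀)/p₁} = 0.9565 / 0.302 ≈ 3.1672 → capped at 1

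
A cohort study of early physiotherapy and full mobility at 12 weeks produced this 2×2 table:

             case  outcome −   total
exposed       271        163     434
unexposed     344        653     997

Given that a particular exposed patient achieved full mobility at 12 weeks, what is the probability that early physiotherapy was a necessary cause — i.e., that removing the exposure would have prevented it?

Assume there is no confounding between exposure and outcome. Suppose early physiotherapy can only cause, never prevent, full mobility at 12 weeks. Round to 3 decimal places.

PN ≈ 0.447

p₁ = P(outcome | exposed) = 271/434 = 0.62442
p₀ = P(outcome | unexposed) = 344/997 = 0.34504
Under exogeneity and monotonicity, PN = (p₁ − p₀)/p₁.
PN = (0.62442 − 0.34504) / 0.62442 ≈ 0.4474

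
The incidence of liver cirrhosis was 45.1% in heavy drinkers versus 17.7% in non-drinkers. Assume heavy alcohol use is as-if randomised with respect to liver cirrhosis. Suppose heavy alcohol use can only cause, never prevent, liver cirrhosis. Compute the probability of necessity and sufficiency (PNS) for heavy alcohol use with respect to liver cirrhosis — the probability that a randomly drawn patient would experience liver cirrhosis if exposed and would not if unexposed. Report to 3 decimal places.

PNS ≈ 0.274

p₁ = 0.451, p₀ = 0.177.
Under exogeneity and monotonicity, PNS = p₁ − p₀.
PNS = 0.451 − 0.177 = 0.274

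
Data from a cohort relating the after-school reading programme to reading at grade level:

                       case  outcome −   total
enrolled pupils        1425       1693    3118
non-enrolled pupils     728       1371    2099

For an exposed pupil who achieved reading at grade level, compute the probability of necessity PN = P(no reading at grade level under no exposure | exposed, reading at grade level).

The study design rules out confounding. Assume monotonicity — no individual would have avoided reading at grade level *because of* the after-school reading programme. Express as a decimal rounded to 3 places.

p₁ = P(outcome | exposed) = 1425/3118 = 0.45702
p₀ = P(outcome | unexposed) = 728/2099 = 0.34683
Under exogeneity and monotonicity, PN = (p₁ − p₀)/p₁.
PN = (0.45702 − 0.34683) / 0.45702 ≈ 0.2411

PN ≈ 0.241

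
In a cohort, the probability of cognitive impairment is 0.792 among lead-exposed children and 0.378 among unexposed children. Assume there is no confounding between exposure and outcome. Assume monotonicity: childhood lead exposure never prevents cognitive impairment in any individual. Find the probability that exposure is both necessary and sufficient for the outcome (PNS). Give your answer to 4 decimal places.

Let p₁ = 0.792, p₀ = 0.378.
Under exogeneity and monotonicity, PNS = p₁ − p₀.
PNS = 0.792 − 0.378 = 0.414

PNS ≈ 0.4140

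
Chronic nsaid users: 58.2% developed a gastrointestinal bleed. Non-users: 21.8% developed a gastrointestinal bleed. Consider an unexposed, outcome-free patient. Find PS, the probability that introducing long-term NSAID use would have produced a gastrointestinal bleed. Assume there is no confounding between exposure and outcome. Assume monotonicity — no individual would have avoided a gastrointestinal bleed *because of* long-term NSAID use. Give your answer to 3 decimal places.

PS ≈ 0.465

p₁ = 0.582, p₀ = 0.218.
Under exogeneity and monotonicity, PS = (p₁ − p₀) / (1 − p₀).
PS = (0.582 − 0.218) / (1 − 0.218) = 0.364 / 0.782 ≈ 0.4655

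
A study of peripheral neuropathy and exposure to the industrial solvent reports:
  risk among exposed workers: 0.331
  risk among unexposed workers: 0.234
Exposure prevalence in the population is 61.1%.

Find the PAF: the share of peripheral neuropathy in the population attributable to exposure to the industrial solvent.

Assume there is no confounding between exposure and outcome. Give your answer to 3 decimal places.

Let p₁ = 0.331, p₀ = 0.234.
Overall risk P(Y=1) = π·p₁ + (1−π)·p₀ = 0.611×0.331 + 0.389×0.234 = 0.29327.
Under exogeneity, PAF = [P(Y=1) − p₀] / P(Y=1).
PAF = (0.29327 − 0.234) / 0.29327 ≈ 0.2021

PAF ≈ 0.202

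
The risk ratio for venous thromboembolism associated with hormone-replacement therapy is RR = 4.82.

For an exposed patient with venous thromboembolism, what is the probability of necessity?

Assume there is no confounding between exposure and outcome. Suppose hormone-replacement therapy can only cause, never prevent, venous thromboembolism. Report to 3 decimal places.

Under exogeneity and monotonicity, PN = (RR − 1) / RR = 1 − 1/RR.
PN = (4.82 − 1) / 4.82 = 3.82 / 4.82 ≈ 0.7925

PN ≈ 0.793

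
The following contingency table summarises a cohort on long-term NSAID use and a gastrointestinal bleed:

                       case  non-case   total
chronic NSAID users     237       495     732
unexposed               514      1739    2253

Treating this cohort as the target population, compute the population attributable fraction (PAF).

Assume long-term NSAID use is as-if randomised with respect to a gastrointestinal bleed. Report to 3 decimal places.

p₁ = P(outcome | exposed) = 237/732 = 0.32377
p₀ = P(outcome | unexposed) = 514/2253 = 0.22814
Exposure prevalence π = 732/2985 = 0.24523; overall risk P(Y=1) = 0.25159.
Under exogeneity, PAF = [P(Y=1) − p₀]/P(Y=1).
PAF = (0.25159 − 0.22814) / 0.25159 ≈ 0.0932

PAF ≈ 0.093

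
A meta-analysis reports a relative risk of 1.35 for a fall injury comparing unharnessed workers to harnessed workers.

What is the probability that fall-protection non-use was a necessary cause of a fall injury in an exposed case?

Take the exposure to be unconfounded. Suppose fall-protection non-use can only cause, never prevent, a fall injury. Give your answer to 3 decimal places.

PN ≈ 0.259

Under exogeneity and monotonicity, PN = (RR − 1) / RR = 1 − 1/RR.
PN = (1.35 − 1) / 1.35 = 0.35 / 1.35 ≈ 0.2593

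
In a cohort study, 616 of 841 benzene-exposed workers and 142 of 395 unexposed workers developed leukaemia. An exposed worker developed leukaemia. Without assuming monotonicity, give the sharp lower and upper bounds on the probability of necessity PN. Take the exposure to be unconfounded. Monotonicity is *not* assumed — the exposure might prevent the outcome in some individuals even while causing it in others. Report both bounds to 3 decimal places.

p₁ = P(outcome | exposed) = 616/841 = 0.73246
p₀ = P(outcome | unexposed) = 142/395 = 0.35949
Under exogeneity alone the bounds on PN are max{0,(p₁−p₀)/p₁} ≤ PN ≤ min{1,(1−p₀)/p₁}.
  lower = (p₁ − p₀)/p₁ = 0.37297 / 0.73246 ≈ 0.5092
  upper = min{1, (1 − p₀)/p₁} = 0.64051 / 0.73246 ≈ 0.8745

0.509 ≤ PN ≤ 0.874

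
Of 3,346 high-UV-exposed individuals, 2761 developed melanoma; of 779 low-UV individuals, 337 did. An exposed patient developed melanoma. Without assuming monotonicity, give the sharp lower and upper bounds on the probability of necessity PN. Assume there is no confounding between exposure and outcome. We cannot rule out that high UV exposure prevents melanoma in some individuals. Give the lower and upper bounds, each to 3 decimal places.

p₁ = P(outcome | exposed) = 2761/3346 = 0.82516
p₀ = P(outcome | unexposed) = 337/779 = 0.43261
Under exogeneity alone the bounds on PN are max{0,(p₁−p₀)/p₁} ≤ PN ≤ min{1,(1−p₀)/p₁}.
  lower = (p₁ − p₀)/p₁ = 0.39256 / 0.82516 ≈ 0.4757
  upper = min{1, (1 − p₀)/p₁} = 0.56739 / 0.82516 ≈ 0.6876

0.476 ≤ PN ≤ 0.688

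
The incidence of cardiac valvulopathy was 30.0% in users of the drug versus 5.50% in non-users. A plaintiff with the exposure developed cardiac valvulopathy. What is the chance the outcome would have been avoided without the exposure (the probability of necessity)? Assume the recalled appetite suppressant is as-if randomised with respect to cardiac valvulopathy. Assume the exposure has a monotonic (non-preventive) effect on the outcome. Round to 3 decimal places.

p₁ = 0.3, p₀ = 0.055.
Under exogeneity and monotonicity, PN = (p₁ − p₀) / p₁.
PN = (0.3 − 0.055) / 0.3 = 0.245 / 0.3 ≈ 0.8167

PN ≈ 0.817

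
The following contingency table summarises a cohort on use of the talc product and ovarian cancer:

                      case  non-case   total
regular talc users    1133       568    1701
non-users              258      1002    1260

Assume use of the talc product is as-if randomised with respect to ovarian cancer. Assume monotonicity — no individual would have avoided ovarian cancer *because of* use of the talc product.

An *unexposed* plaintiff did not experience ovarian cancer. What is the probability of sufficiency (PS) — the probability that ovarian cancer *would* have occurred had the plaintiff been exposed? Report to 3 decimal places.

PS ≈ 0.580

p₁ = P(outcome | exposed) = 1133/1701 = 0.66608
p₀ = P(outcome | unexposed) = 258/1260 = 0.20476
Under exogeneity and monotonicity, PS = (p₁ − p₀) / (1 − p₀).
PS = (0.66608 − 0.20476) / (1 − 0.20476) = 0.46132 / 0.79524 ≈ 0.5801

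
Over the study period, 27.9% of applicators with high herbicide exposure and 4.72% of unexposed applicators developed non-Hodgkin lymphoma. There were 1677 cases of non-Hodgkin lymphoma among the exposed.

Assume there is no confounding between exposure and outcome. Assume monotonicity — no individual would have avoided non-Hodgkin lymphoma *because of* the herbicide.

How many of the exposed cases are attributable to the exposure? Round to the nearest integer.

about 1393 cases

p₁ = 0.279, p₀ = 0.0472.
PN = (p₁ − p₀)/p₁ = (0.279 − 0.0472) / 0.279 ≈ 0.83082.
Attributable cases ≈ PN × (exposed cases) = 0.83082 × 1677 ≈ 1393.29.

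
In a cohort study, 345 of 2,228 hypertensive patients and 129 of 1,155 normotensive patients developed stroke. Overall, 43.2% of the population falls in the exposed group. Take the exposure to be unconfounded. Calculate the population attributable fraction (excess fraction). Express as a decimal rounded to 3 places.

p₁ = P(outcome | exposed) = 345/2228 = 0.15485
p₀ = P(outcome | unexposed) = 129/1155 = 0.11169
Overall risk P(Y=1) = π·p₁ + (1−π)·p₀ = 0.432×0.15485 + 0.568×0.11169 = 0.13033.
Under exogeneity, PAF = [P(Y=1) − p₀] / P(Y=1).
PAF = (0.13033 − 0.11169) / 0.13033 ≈ 0.1431

PAF ≈ 0.143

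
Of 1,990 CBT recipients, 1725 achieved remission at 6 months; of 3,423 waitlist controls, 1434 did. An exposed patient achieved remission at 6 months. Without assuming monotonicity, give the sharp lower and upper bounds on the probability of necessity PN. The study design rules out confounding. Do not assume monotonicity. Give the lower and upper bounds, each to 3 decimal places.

0.517 ≤ PN ≤ 0.670

p₁ = P(outcome | exposed) = 1725/1990 = 0.86683
p₀ = P(outcome | unexposed) = 1434/3423 = 0.41893
Under exogeneity alone the bounds on PN are max{0,(p₁−p₀)/p₁} ≤ PN ≤ min{1,(1−p₀)/p₁}.
  lower = (p₁ − p₀)/p₁ = 0.4479 / 0.86683 ≈ 0.5167
  upper = min{1, (1 − p₀)/p₁} = 0.58107 / 0.86683 ≈ 0.6703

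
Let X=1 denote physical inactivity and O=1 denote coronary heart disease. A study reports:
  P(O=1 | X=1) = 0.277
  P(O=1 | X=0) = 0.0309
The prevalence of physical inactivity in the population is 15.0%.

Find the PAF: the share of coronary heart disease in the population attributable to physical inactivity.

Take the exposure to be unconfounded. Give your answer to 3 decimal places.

PAF ≈ 0.544

Let p₁ = 0.277, p₀ = 0.0309.
Overall risk P(Y=1) = π·p₁ + (1−π)·p₀ = 0.15×0.277 + 0.85×0.0309 = 0.067815.
Under exogeneity, PAF = [P(Y=1) − p₀] / P(Y=1).
PAF = (0.067815 − 0.0309) / 0.067815 ≈ 0.5443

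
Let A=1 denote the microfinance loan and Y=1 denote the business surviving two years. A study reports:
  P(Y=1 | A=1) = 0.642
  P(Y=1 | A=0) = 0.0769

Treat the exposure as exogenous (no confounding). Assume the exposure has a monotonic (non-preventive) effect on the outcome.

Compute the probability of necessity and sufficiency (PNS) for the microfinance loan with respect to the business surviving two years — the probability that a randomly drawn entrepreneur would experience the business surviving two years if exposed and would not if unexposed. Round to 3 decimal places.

Let p₁ = 0.642, p₀ = 0.0769.
Under exogeneity and monotonicity, PNS = p₁ − p₀.
PNS = 0.642 − 0.0769 = 0.5651

PNS ≈ 0.565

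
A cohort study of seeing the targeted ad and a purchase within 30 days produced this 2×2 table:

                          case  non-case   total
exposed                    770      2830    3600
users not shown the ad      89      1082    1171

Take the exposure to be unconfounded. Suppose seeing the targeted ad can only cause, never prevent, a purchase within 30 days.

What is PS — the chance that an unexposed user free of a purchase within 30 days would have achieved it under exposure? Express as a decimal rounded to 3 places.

PS ≈ 0.149

p₁ = P(outcome | exposed) = 770/3600 = 0.21389
p₀ = P(outcome | unexposed) = 89/1171 = 0.076003
Under exogeneity and monotonicity, PS = (p₁ − p₀) / (1 − p₀).
PS = (0.21389 − 0.076003) / (1 − 0.076003) = 0.13789 / 0.924 ≈ 0.1492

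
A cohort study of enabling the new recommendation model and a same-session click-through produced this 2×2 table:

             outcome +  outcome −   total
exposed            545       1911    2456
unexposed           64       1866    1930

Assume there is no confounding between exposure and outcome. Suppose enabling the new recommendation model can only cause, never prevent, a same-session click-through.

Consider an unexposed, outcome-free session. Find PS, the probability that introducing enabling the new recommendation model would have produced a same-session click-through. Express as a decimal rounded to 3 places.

p₁ = P(outcome | exposed) = 545/2456 = 0.22191
p₀ = P(outcome | unexposed) = 64/1930 = 0.033161
Under exogeneity and monotonicity, PS = (p₁ − p₀) / (1 − p₀).
PS = (0.22191 − 0.033161) / (1 − 0.033161) = 0.18874 / 0.96684 ≈ 0.1952

PS ≈ 0.195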